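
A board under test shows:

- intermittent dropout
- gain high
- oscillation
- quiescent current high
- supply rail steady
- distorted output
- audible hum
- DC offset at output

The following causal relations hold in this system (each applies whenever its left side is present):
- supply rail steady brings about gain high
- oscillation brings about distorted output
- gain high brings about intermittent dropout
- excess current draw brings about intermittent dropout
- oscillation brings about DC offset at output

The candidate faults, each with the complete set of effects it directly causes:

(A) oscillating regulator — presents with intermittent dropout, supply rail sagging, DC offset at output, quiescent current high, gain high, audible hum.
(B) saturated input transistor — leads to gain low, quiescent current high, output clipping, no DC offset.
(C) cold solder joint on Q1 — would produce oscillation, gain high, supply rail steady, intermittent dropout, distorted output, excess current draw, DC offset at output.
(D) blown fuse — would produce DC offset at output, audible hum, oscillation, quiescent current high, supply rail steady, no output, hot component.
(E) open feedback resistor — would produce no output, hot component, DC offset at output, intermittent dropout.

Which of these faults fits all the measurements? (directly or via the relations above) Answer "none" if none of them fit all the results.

D

Per-candidate check:
(A) oscillating regulator — intermittent dropout match; gain high match; oscillation miss; quiescent current high match; supply rail steady miss; distorted output miss; audible hum match; DC offset at output match
(B) saturated input transistor — fails on intermittent dropout, gain high, oscillation, supply rail steady, distorted output, audible hum, DC offset at output (predicts gain low, not gain high; predicts no DC offset, not DC offset at output)
(C) cold solder joint on Q1 — intermittent dropout match; gain high match; oscillation match; quiescent current high miss; supply rail steady match; distorted output match; audible hum miss; DC offset at output match
(D) blown fuse — accounts for every observation (intermittent dropout through supply rail steady → gain high → intermittent dropout)
(E) open feedback resistor — does not account for gain high, oscillation, quiescent current high, supply rail steady, distorted output, audible hum
(D) is the only candidate with no mismatches.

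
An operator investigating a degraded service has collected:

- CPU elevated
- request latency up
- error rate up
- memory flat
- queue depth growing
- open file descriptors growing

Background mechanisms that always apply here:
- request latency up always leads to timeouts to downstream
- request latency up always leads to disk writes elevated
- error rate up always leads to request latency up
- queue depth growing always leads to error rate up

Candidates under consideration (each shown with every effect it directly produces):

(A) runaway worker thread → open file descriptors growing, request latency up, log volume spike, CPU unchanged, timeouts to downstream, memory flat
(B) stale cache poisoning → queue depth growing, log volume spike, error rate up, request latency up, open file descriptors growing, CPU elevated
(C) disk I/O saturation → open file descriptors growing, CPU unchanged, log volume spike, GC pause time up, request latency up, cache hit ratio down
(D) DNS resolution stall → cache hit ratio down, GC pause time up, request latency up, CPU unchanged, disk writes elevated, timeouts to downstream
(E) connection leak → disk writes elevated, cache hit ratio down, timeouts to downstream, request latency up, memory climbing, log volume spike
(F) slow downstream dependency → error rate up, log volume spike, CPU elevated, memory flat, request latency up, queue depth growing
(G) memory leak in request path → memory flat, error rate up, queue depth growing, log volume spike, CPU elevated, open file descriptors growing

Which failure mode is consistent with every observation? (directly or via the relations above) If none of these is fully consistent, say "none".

Testing each hypothesis:
(A) runaway worker thread — CPU elevated miss; request latency up match; error rate up miss; memory flat match; queue depth growing miss; open file descriptors growing match
(B) stale cache poisoning — does not account for memory flat
(C) disk I/O saturation — CPU elevated miss; request latency up match; error rate up miss; memory flat miss; queue depth growing miss; open file descriptors growing match
(D) DNS resolution stall — CPU elevated miss; request latency up match; error rate up miss; memory flat miss; queue depth growing miss; open file descriptors growing miss
(E) connection leak — fails on CPU elevated, error rate up, memory flat, queue depth growing, open file descriptors growing (predicts memory climbing, not memory flat)
(F) slow downstream dependency — does not account for open file descriptors growing
(G) memory leak in request path — CPU elevated match; request latency up match (through error rate up → request latency up); error rate up match; memory flat match; queue depth growing match; open file descriptors growing match
(G) alone accounts for all the evidence.

G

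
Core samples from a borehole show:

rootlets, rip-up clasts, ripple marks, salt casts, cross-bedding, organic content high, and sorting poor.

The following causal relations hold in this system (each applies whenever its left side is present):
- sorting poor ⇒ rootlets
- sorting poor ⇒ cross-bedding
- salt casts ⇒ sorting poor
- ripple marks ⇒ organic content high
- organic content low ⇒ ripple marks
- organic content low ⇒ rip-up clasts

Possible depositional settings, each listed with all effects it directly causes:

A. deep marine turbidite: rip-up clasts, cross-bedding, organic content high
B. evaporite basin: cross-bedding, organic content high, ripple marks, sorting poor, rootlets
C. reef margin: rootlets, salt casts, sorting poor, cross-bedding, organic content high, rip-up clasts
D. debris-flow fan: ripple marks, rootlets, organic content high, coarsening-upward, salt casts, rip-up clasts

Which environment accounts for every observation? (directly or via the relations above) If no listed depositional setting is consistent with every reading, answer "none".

D

Testing each hypothesis:
(A) deep marine turbidite — rootlets NO; rip-up clasts yes; ripple marks NO; salt casts NO; cross-bedding yes; organic content high yes; sorting poor NO
(B) evaporite basin — rootlets yes; rip-up clasts NO; ripple marks yes; salt casts NO; cross-bedding yes; organic content high yes; sorting poor yes
(C) reef margin — does not account for ripple marks
(D) debris-flow fan — rootlets yes; rip-up clasts yes; ripple marks yes; salt casts yes; cross-bedding yes (through salt casts → sorting poor → cross-bedding); organic content high yes; sorting poor yes (through salt casts → sorting poor)
(D) is the only candidate with no mismatches.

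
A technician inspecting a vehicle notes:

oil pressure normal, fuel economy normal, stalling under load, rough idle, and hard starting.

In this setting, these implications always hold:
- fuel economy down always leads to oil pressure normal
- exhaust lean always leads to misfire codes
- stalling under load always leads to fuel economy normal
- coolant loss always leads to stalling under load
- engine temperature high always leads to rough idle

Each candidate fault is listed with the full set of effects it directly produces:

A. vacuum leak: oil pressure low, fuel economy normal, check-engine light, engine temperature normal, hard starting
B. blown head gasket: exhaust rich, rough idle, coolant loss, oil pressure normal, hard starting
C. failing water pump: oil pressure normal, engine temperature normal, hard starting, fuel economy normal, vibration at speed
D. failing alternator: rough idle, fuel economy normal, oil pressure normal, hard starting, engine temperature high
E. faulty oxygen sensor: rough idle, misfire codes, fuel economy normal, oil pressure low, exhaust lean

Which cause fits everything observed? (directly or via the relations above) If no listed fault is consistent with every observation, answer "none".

Checking each candidate against the observations:
(A) vacuum leak — fails on oil pressure normal, stalling under load, rough idle (predicts oil pressure low, not oil pressure normal)
(B) blown head gasket — accounts for every observation (fuel economy normal through coolant loss → stalling under load → fuel economy normal)
(C) failing water pump — oil pressure normal yes; fuel economy normal yes; stalling under load NO; rough idle NO; hard starting yes
(D) failing alternator — oil pressure normal yes; fuel economy normal yes; stalling under load NO; rough idle yes; hard starting yes
(E) faulty oxygen sensor — oil pressure normal NO; fuel economy normal yes; stalling under load NO; rough idle yes; hard starting NO
Only (B) is consistent with every observation.

B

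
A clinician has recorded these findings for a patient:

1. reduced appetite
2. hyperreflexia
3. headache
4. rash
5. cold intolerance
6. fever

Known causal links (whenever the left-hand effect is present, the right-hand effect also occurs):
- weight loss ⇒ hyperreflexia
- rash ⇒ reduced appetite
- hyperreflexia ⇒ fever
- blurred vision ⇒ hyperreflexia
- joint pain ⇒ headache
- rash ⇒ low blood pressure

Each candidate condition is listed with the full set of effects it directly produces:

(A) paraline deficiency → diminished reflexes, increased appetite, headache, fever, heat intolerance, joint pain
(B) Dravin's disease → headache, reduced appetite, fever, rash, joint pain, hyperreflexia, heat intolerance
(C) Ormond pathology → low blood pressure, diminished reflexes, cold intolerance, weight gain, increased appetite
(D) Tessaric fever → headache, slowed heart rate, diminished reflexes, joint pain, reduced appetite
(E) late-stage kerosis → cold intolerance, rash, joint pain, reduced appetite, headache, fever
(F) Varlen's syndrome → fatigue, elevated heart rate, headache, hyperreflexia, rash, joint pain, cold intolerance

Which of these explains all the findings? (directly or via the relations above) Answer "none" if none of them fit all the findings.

F

For each candidate, compare predicted effects to what was observed:
(A) paraline deficiency — fails on reduced appetite, hyperreflexia, rash, cold intolerance (predicts increased appetite, not reduced appetite; predicts diminished reflexes, not hyperreflexia; predicts heat intolerance, not cold intolerance)
(B) Dravin's disease — reduced appetite ✓; hyperreflexia ✓; headache ✓; rash ✓; cold intolerance ✗; fever ✓
(C) Ormond pathology — reduced appetite ✗; hyperreflexia ✗; headache ✗; rash ✗; cold intolerance ✓; fever ✗
(D) Tessaric fever — reduced appetite ✓; hyperreflexia ✗; headache ✓; rash ✗; cold intolerance ✗; fever ✗
(E) late-stage kerosis — reduced appetite ✓; hyperreflexia ✗; headache ✓; rash ✓; cold intolerance ✓; fever ✓
(F) Varlen's syndrome — reduced appetite ✓ (through rash → reduced appetite); hyperreflexia ✓; headache ✓; rash ✓; cold intolerance ✓; fever ✓ (through hyperreflexia → fever)
Only (F) is consistent with every observation.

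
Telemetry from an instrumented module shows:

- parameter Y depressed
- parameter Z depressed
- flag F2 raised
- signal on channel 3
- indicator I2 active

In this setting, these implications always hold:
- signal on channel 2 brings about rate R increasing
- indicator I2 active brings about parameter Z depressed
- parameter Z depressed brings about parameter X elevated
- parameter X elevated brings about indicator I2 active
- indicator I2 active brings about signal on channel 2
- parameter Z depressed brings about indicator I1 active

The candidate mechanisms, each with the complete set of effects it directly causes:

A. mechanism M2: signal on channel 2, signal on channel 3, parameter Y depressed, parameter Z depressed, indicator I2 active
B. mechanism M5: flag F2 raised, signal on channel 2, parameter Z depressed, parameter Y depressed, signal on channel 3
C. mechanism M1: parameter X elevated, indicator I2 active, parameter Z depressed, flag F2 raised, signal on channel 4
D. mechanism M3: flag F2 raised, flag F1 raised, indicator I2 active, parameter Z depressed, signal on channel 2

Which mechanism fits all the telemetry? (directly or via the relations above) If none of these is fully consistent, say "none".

B

Checking each candidate against the observations:
(A) mechanism M2 — parameter Y depressed +; parameter Z depressed +; flag F2 raised -; signal on channel 3 +; indicator I2 active +
(B) mechanism M5 — parameter Y depressed +; parameter Z depressed +; flag F2 raised +; signal on channel 3 +; indicator I2 active + (by parameter Z depressed → parameter X elevated → indicator I2 active)
(C) mechanism M1 — parameter Y depressed -; parameter Z depressed +; flag F2 raised +; signal on channel 3 -; indicator I2 active +
(D) mechanism M3 — does not account for parameter Y depressed, signal on channel 3
Only (B) is consistent with every observation.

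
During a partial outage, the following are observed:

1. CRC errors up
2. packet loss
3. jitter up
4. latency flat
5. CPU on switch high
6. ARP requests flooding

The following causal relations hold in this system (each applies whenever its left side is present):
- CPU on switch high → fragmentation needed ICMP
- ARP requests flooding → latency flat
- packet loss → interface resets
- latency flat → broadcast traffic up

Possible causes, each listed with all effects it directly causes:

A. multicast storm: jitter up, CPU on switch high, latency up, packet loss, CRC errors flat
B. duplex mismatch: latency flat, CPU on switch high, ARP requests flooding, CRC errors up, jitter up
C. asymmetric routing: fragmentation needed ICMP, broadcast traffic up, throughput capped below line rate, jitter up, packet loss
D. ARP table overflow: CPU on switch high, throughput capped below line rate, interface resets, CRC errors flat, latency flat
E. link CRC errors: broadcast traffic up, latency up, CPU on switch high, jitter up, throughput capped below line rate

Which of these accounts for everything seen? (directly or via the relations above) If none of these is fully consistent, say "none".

Checking each candidate against the observations:
(A) multicast storm — CRC errors up miss; packet loss match; jitter up match; latency flat miss; CPU on switch high match; ARP requests flooding miss
(B) duplex mismatch — CRC errors up match; packet loss miss; jitter up match; latency flat match; CPU on switch high match; ARP requests flooding match
(C) asymmetric routing — does not account for CRC errors up, latency flat, CPU on switch high, ARP requests flooding
(D) ARP table overflow — fails on CRC errors up, packet loss, jitter up, ARP requests flooding (predicts CRC errors flat, not CRC errors up)
(E) link CRC errors — fails on CRC errors up, packet loss, latency flat, ARP requests flooding (predicts latency up, not latency flat)
Every candidate fails on at least one observation.

none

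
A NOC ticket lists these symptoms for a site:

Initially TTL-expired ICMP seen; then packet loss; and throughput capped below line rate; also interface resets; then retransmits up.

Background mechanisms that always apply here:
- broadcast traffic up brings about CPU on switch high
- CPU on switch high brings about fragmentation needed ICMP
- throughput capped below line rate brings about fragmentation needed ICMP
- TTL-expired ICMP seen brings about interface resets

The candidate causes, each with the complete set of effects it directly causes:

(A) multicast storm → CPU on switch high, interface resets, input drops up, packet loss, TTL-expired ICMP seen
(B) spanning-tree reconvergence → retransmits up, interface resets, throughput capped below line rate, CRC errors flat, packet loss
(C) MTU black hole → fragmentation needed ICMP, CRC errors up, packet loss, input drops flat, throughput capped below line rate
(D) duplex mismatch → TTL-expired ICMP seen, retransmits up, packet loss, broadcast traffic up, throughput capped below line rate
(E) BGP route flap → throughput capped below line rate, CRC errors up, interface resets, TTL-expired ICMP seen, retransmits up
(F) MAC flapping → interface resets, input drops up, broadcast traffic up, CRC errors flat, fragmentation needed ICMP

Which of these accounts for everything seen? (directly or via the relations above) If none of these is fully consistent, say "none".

D

Testing each hypothesis:
(A) multicast storm — does not account for throughput capped below line rate, retransmits up
(B) spanning-tree reconvergence — TTL-expired ICMP seen -; packet loss +; throughput capped below line rate +; interface resets +; retransmits up +
(C) MTU black hole — TTL-expired ICMP seen -; packet loss +; throughput capped below line rate +; interface resets -; retransmits up -
(D) duplex mismatch — accounts for every observation (interface resets via TTL-expired ICMP seen → interface resets)
(E) BGP route flap — TTL-expired ICMP seen +; packet loss -; throughput capped below line rate +; interface resets +; retransmits up +
(F) MAC flapping — TTL-expired ICMP seen -; packet loss -; throughput capped below line rate -; interface resets +; retransmits up -
(D) is the only candidate with no mismatches.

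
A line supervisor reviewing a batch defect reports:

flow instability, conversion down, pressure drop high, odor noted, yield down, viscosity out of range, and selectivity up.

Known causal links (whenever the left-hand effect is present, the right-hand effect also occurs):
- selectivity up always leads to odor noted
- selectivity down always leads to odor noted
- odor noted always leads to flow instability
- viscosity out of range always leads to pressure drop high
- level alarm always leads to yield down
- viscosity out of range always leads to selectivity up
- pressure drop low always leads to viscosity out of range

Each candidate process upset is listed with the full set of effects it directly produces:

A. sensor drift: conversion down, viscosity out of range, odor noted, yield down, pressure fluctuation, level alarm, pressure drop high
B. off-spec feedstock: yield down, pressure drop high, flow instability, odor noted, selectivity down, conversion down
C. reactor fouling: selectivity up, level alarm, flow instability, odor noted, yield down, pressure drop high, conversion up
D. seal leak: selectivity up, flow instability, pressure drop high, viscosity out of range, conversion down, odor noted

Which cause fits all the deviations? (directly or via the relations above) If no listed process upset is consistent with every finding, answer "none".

A

Per-candidate check:
(A) sensor drift — flow instability ✓ (via odor noted → flow instability); conversion down ✓; pressure drop high ✓; odor noted ✓; yield down ✓; viscosity out of range ✓; selectivity up ✓ (via viscosity out of range → selectivity up)
(B) off-spec feedstock — flow instability ✓; conversion down ✓; pressure drop high ✓; odor noted ✓; yield down ✓; viscosity out of range ✗; selectivity up ✗
(C) reactor fouling — flow instability ✓; conversion down ✗; pressure drop high ✓; odor noted ✓; yield down ✓; viscosity out of range ✗; selectivity up ✓
(D) seal leak — does not account for yield down
Only (A) is consistent with every observation.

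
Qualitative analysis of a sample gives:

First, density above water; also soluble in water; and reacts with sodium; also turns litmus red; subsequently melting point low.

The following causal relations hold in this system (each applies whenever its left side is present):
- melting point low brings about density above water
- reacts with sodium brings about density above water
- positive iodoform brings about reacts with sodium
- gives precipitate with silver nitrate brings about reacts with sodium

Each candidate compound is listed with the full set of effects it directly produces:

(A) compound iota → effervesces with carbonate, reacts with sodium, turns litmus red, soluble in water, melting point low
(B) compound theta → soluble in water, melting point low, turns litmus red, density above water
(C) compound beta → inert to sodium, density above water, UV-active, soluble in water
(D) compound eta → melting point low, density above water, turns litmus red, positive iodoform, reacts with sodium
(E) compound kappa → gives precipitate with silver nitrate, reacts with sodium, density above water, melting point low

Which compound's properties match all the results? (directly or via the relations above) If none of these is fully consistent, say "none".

For each candidate, compare predicted effects to what was observed:
(A) compound iota — density above water yes (via reacts with sodium → density above water); soluble in water yes; reacts with sodium yes; turns litmus red yes; melting point low yes
(B) compound theta — density above water yes; soluble in water yes; reacts with sodium NO; turns litmus red yes; melting point low yes
(C) compound beta — fails on reacts with sodium, turns litmus red, melting point low (predicts inert to sodium, not reacts with sodium)
(D) compound eta — density above water yes; soluble in water NO; reacts with sodium yes; turns litmus red yes; melting point low yes
(E) compound kappa — density above water yes; soluble in water NO; reacts with sodium yes; turns litmus red NO; melting point low yes
(A) alone accounts for all the evidence.

A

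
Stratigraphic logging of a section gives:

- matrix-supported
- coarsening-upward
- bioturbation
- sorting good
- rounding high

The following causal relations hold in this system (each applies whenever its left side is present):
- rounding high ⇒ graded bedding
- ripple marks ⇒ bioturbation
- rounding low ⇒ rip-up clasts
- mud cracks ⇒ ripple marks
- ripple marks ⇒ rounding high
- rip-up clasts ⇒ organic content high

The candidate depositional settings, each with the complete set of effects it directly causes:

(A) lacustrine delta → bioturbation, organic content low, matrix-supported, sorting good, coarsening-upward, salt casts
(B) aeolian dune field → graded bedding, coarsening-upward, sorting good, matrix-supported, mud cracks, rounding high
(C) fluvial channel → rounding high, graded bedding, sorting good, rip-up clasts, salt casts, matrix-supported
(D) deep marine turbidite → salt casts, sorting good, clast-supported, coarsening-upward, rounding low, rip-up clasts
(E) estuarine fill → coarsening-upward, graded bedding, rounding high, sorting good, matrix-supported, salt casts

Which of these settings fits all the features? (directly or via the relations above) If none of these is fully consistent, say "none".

Checking each candidate against the observations:
(A) lacustrine delta — matrix-supported match; coarsening-upward match; bioturbation match; sorting good match; rounding high miss
(B) aeolian dune field — matrix-supported match; coarsening-upward match; bioturbation match (via mud cracks → ripple marks → bioturbation); sorting good match; rounding high match
(C) fluvial channel — does not account for coarsening-upward, bioturbation
(D) deep marine turbidite — matrix-supported miss; coarsening-upward match; bioturbation miss; sorting good match; rounding high miss
(E) estuarine fill — does not account for bioturbation
(B) is the only candidate with no mismatches.

B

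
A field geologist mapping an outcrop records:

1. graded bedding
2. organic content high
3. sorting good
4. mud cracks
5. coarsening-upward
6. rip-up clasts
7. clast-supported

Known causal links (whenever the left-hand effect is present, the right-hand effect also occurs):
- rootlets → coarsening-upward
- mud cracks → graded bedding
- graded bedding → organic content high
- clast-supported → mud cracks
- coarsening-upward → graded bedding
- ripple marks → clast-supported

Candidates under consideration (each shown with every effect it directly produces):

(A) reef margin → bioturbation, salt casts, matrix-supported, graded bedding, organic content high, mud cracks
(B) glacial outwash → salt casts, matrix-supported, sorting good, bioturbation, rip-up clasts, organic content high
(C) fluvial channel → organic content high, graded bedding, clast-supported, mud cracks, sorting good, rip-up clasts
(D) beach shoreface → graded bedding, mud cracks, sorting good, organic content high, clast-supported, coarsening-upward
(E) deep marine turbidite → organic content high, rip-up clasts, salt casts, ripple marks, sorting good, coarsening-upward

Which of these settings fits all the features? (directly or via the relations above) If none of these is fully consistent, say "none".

E

Testing each hypothesis:
(A) reef margin — fails on sorting good, coarsening-upward, rip-up clasts, clast-supported (predicts matrix-supported, not clast-supported)
(B) glacial outwash — graded bedding miss; organic content high match; sorting good match; mud cracks miss; coarsening-upward miss; rip-up clasts match; clast-supported miss
(C) fluvial channel — graded bedding match; organic content high match; sorting good match; mud cracks match; coarsening-upward miss; rip-up clasts match; clast-supported match
(D) beach shoreface — does not account for rip-up clasts
(E) deep marine turbidite — accounts for every observation (graded bedding via coarsening-upward → graded bedding)
(E) is the only candidate with no mismatches.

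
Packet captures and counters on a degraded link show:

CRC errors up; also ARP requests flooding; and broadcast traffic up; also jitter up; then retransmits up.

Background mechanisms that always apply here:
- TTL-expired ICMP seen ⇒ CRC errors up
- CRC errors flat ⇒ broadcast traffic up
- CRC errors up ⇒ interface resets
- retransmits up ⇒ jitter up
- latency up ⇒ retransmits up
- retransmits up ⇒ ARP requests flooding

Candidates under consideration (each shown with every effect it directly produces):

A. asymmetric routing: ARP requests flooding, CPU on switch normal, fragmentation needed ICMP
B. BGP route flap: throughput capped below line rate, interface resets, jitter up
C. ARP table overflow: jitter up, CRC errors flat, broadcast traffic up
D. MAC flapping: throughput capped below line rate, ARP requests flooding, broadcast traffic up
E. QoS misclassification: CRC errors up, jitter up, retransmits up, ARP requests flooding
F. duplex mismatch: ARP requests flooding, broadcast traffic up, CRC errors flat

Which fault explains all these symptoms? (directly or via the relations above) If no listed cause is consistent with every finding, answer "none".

none

Testing each hypothesis:
(A) asymmetric routing — does not account for CRC errors up, broadcast traffic up, jitter up, retransmits up
(B) BGP route flap — CRC errors up NO; ARP requests flooding NO; broadcast traffic up NO; jitter up yes; retransmits up NO
(C) ARP table overflow — fails on CRC errors up, ARP requests flooding, retransmits up (predicts CRC errors flat, not CRC errors up)
(D) MAC flapping — CRC errors up NO; ARP requests flooding yes; broadcast traffic up yes; jitter up NO; retransmits up NO
(E) QoS misclassification — CRC errors up yes; ARP requests flooding yes; broadcast traffic up NO; jitter up yes; retransmits up yes
(F) duplex mismatch — CRC errors up NO; ARP requests flooding yes; broadcast traffic up yes; jitter up NO; retransmits up NO
Every candidate fails on at least one observation.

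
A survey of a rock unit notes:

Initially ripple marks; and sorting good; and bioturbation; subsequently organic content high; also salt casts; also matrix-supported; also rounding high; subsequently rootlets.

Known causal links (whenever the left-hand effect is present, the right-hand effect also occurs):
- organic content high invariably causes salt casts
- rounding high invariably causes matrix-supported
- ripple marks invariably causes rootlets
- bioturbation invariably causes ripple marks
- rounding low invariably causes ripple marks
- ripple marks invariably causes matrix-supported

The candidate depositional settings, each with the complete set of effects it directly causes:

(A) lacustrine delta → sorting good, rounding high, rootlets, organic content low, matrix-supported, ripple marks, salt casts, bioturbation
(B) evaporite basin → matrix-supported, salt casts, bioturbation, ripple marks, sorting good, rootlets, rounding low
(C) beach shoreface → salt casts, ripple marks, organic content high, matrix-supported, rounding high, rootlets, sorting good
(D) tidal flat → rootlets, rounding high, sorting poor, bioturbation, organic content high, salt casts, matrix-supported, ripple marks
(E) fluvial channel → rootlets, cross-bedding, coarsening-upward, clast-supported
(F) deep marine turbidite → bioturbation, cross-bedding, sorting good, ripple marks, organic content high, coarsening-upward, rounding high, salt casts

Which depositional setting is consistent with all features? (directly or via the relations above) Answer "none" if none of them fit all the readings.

F

Testing each hypothesis:
(A) lacustrine delta — fails on organic content high (predicts organic content low, not organic content high)
(B) evaporite basin — fails on organic content high, rounding high (predicts rounding low, not rounding high)
(C) beach shoreface — ripple marks match; sorting good match; bioturbation miss; organic content high match; salt casts match; matrix-supported match; rounding high match; rootlets match
(D) tidal flat — ripple marks match; sorting good miss; bioturbation match; organic content high match; salt casts match; matrix-supported match; rounding high match; rootlets match
(E) fluvial channel — ripple marks miss; sorting good miss; bioturbation miss; organic content high miss; salt casts miss; matrix-supported miss; rounding high miss; rootlets match
(F) deep marine turbidite — ripple marks match; sorting good match; bioturbation match; organic content high match; salt casts match; matrix-supported match (through ripple marks → matrix-supported); rounding high match; rootlets match (through ripple marks → rootlets)
Only (F) is consistent with every observation.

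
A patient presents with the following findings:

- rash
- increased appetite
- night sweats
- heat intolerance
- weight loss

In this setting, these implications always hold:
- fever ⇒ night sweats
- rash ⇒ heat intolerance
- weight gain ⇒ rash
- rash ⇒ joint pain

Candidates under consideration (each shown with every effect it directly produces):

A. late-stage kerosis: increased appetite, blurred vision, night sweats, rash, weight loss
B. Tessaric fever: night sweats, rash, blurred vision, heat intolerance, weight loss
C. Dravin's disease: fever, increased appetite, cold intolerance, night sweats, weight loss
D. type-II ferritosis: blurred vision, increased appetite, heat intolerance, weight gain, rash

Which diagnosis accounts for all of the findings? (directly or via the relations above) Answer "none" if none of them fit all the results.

A

For each candidate, compare predicted effects to what was observed:
(A) late-stage kerosis — accounts for every observation (heat intolerance by rash → heat intolerance)
(B) Tessaric fever — rash yes; increased appetite NO; night sweats yes; heat intolerance yes; weight loss yes
(C) Dravin's disease — rash NO; increased appetite yes; night sweats yes; heat intolerance NO; weight loss yes
(D) type-II ferritosis — rash yes; increased appetite yes; night sweats NO; heat intolerance yes; weight loss NO
(A) is the only candidate with no mismatches.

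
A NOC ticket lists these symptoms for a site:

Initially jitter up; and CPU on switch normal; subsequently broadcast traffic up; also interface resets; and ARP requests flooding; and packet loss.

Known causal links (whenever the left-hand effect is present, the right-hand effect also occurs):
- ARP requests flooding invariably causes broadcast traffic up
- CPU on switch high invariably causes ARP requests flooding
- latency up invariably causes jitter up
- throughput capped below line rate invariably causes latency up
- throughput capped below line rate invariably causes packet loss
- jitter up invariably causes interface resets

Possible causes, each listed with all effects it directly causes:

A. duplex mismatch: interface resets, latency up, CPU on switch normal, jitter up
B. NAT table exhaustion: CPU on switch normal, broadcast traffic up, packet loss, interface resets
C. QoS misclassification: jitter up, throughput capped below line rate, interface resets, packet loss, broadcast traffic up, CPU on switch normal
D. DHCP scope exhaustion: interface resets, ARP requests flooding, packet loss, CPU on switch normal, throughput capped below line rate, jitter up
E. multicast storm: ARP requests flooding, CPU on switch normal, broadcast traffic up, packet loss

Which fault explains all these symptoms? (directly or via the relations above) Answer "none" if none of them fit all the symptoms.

D

Per-candidate check:
(A) duplex mismatch — does not account for broadcast traffic up, ARP requests flooding, packet loss
(B) NAT table exhaustion — does not account for jitter up, ARP requests flooding
(C) QoS misclassification — jitter up yes; CPU on switch normal yes; broadcast traffic up yes; interface resets yes; ARP requests flooding NO; packet loss yes
(D) DHCP scope exhaustion — jitter up yes; CPU on switch normal yes; broadcast traffic up yes (through ARP requests flooding → broadcast traffic up); interface resets yes; ARP requests flooding yes; packet loss yes
(E) multicast storm — jitter up NO; CPU on switch normal yes; broadcast traffic up yes; interface resets NO; ARP requests flooding yes; packet loss yes
(D) is the only candidate with no mismatches.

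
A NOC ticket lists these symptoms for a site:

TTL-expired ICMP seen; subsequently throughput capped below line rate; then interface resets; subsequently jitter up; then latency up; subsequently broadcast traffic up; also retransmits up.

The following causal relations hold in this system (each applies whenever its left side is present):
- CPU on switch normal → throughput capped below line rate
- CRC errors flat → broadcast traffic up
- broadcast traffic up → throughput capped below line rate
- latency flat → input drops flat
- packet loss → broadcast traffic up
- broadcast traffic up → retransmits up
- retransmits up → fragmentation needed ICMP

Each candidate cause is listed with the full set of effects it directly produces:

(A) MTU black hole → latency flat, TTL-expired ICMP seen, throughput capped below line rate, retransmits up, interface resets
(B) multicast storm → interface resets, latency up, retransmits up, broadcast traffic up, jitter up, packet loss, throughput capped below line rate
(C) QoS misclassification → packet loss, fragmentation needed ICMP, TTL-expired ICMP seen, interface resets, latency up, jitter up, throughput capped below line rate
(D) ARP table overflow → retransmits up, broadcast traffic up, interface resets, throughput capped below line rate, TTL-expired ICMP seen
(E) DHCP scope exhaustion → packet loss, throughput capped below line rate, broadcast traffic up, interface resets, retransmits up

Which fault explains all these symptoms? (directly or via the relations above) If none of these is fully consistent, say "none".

Testing each hypothesis:
(A) MTU black hole — fails on jitter up, latency up, broadcast traffic up (predicts latency flat, not latency up)
(B) multicast storm — does not account for TTL-expired ICMP seen
(C) QoS misclassification — TTL-expired ICMP seen match; throughput capped below line rate match; interface resets match; jitter up match; latency up match; broadcast traffic up match (by packet loss → broadcast traffic up); retransmits up match (by packet loss → broadcast traffic up → retransmits up)
(D) ARP table overflow — does not account for jitter up, latency up
(E) DHCP scope exhaustion — TTL-expired ICMP seen miss; throughput capped below line rate match; interface resets match; jitter up miss; latency up miss; broadcast traffic up match; retransmits up match
(C) is the only candidate with no mismatches.

C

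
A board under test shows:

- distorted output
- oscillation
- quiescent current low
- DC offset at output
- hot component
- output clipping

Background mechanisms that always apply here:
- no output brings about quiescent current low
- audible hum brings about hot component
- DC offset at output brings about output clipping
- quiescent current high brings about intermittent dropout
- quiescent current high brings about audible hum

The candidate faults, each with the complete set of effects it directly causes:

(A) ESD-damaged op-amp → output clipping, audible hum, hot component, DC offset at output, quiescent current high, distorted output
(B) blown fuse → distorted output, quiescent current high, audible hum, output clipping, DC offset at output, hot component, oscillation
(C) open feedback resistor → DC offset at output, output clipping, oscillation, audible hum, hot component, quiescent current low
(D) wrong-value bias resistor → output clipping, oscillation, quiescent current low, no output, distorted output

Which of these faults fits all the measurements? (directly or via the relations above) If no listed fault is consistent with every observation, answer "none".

Testing each hypothesis:
(A) ESD-damaged op-amp — distorted output yes; oscillation NO; quiescent current low NO; DC offset at output yes; hot component yes; output clipping yes
(B) blown fuse — fails on quiescent current low (predicts quiescent current high, not quiescent current low)
(C) open feedback resistor — distorted output NO; oscillation yes; quiescent current low yes; DC offset at output yes; hot component yes; output clipping yes
(D) wrong-value bias resistor — does not account for DC offset at output, hot component
Every candidate fails on at least one observation.

none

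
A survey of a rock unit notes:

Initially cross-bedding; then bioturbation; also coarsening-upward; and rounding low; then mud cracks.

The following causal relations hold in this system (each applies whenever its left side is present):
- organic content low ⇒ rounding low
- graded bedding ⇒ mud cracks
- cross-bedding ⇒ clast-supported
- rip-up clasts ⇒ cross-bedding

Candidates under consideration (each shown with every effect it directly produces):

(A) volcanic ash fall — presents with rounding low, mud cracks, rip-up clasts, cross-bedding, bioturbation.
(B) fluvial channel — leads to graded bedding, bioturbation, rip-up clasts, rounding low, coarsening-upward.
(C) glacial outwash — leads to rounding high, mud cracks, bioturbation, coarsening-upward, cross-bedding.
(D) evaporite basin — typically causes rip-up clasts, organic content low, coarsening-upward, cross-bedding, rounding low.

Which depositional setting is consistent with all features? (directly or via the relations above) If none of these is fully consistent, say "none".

Per-candidate check:
(A) volcanic ash fall — cross-bedding yes; bioturbation yes; coarsening-upward NO; rounding low yes; mud cracks yes
(B) fluvial channel — cross-bedding yes (via rip-up clasts → cross-bedding); bioturbation yes; coarsening-upward yes; rounding low yes; mud cracks yes (via graded bedding → mud cracks)
(C) glacial outwash — cross-bedding yes; bioturbation yes; coarsening-upward yes; rounding low NO; mud cracks yes
(D) evaporite basin — cross-bedding yes; bioturbation NO; coarsening-upward yes; rounding low yes; mud cracks NO
Only (B) is consistent with every observation.

B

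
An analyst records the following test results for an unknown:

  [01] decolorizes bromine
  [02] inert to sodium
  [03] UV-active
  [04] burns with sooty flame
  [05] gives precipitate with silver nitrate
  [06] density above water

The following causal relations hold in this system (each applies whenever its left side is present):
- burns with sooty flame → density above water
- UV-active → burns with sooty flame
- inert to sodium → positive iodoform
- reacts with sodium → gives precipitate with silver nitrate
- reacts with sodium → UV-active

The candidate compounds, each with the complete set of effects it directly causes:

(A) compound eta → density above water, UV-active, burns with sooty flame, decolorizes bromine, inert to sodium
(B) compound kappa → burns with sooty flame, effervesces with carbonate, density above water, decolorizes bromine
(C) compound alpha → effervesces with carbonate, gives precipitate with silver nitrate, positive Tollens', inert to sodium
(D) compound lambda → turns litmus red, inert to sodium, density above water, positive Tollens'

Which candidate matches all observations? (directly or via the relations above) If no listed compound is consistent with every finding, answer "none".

Testing each hypothesis:
(A) compound eta — does not account for gives precipitate with silver nitrate
(B) compound kappa — decolorizes bromine +; inert to sodium -; UV-active -; burns with sooty flame +; gives precipitate with silver nitrate -; density above water +
(C) compound alpha — decolorizes bromine -; inert to sodium +; UV-active -; burns with sooty flame -; gives precipitate with silver nitrate +; density above water -
(D) compound lambda — does not account for decolorizes bromine, UV-active, burns with sooty flame, gives precipitate with silver nitrate
None of the listed candidates fits everything.

none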